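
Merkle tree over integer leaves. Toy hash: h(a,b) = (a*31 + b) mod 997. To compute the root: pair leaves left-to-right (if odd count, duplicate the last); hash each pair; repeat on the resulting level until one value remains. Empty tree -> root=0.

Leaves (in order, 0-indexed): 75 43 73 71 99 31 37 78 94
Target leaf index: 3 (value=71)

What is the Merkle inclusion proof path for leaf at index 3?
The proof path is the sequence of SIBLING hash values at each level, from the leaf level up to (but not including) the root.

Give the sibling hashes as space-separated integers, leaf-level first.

Answer: 73 374 616 459

Derivation:
L0 (leaves): [75, 43, 73, 71, 99, 31, 37, 78, 94], target index=3
L1: h(75,43)=(75*31+43)%997=374 [pair 0] h(73,71)=(73*31+71)%997=340 [pair 1] h(99,31)=(99*31+31)%997=109 [pair 2] h(37,78)=(37*31+78)%997=228 [pair 3] h(94,94)=(94*31+94)%997=17 [pair 4] -> [374, 340, 109, 228, 17]
  Sibling for proof at L0: 73
L2: h(374,340)=(374*31+340)%997=967 [pair 0] h(109,228)=(109*31+228)%997=616 [pair 1] h(17,17)=(17*31+17)%997=544 [pair 2] -> [967, 616, 544]
  Sibling for proof at L1: 374
L3: h(967,616)=(967*31+616)%997=683 [pair 0] h(544,544)=(544*31+544)%997=459 [pair 1] -> [683, 459]
  Sibling for proof at L2: 616
L4: h(683,459)=(683*31+459)%997=695 [pair 0] -> [695]
  Sibling for proof at L3: 459
Root: 695
Proof path (sibling hashes from leaf to root): [73, 374, 616, 459]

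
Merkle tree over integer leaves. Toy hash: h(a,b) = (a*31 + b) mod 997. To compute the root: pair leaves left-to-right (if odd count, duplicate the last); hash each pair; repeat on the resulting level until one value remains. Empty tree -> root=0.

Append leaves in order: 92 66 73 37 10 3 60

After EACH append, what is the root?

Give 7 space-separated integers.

After append 92 (leaves=[92]):
  L0: [92]
  root=92
After append 66 (leaves=[92, 66]):
  L0: [92, 66]
  L1: h(92,66)=(92*31+66)%997=924 -> [924]
  root=924
After append 73 (leaves=[92, 66, 73]):
  L0: [92, 66, 73]
  L1: h(92,66)=(92*31+66)%997=924 h(73,73)=(73*31+73)%997=342 -> [924, 342]
  L2: h(924,342)=(924*31+342)%997=73 -> [73]
  root=73
After append 37 (leaves=[92, 66, 73, 37]):
  L0: [92, 66, 73, 37]
  L1: h(92,66)=(92*31+66)%997=924 h(73,37)=(73*31+37)%997=306 -> [924, 306]
  L2: h(924,306)=(924*31+306)%997=37 -> [37]
  root=37
After append 10 (leaves=[92, 66, 73, 37, 10]):
  L0: [92, 66, 73, 37, 10]
  L1: h(92,66)=(92*31+66)%997=924 h(73,37)=(73*31+37)%997=306 h(10,10)=(10*31+10)%997=320 -> [924, 306, 320]
  L2: h(924,306)=(924*31+306)%997=37 h(320,320)=(320*31+320)%997=270 -> [37, 270]
  L3: h(37,270)=(37*31+270)%997=420 -> [420]
  root=420
After append 3 (leaves=[92, 66, 73, 37, 10, 3]):
  L0: [92, 66, 73, 37, 10, 3]
  L1: h(92,66)=(92*31+66)%997=924 h(73,37)=(73*31+37)%997=306 h(10,3)=(10*31+3)%997=313 -> [924, 306, 313]
  L2: h(924,306)=(924*31+306)%997=37 h(313,313)=(313*31+313)%997=46 -> [37, 46]
  L3: h(37,46)=(37*31+46)%997=196 -> [196]
  root=196
After append 60 (leaves=[92, 66, 73, 37, 10, 3, 60]):
  L0: [92, 66, 73, 37, 10, 3, 60]
  L1: h(92,66)=(92*31+66)%997=924 h(73,37)=(73*31+37)%997=306 h(10,3)=(10*31+3)%997=313 h(60,60)=(60*31+60)%997=923 -> [924, 306, 313, 923]
  L2: h(924,306)=(924*31+306)%997=37 h(313,923)=(313*31+923)%997=656 -> [37, 656]
  L3: h(37,656)=(37*31+656)%997=806 -> [806]
  root=806

Answer: 92 924 73 37 420 196 806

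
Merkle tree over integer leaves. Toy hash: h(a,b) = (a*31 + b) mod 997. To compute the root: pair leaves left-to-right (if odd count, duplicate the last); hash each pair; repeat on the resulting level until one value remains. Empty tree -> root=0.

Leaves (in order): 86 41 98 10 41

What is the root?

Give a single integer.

L0: [86, 41, 98, 10, 41]
L1: h(86,41)=(86*31+41)%997=713 h(98,10)=(98*31+10)%997=57 h(41,41)=(41*31+41)%997=315 -> [713, 57, 315]
L2: h(713,57)=(713*31+57)%997=226 h(315,315)=(315*31+315)%997=110 -> [226, 110]
L3: h(226,110)=(226*31+110)%997=137 -> [137]

Answer: 137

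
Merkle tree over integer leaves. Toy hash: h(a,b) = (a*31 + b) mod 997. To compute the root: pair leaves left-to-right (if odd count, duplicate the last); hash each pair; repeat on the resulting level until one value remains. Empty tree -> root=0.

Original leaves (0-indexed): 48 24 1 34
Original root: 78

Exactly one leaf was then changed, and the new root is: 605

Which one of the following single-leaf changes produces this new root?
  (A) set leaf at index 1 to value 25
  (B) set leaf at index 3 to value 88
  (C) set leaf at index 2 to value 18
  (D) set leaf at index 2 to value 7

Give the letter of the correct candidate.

Answer: C

Derivation:
Original leaves: [48, 24, 1, 34]
Target new root: 605
Try each candidate change and compute the resulting root:
Candidate A: set leaf[1] = 25 -> leaves = [48, 25, 1, 34]
  L0: [48, 25, 1, 34]
  L1: h(48,25)=(48*31+25)%997=516 h(1,34)=(1*31+34)%997=65 -> [516, 65]
  L2: h(516,65)=(516*31+65)%997=109 -> [109]
  root = 109 != target 605
Candidate B: set leaf[3] = 88 -> leaves = [48, 24, 1, 88]
  L0: [48, 24, 1, 88]
  L1: h(48,24)=(48*31+24)%997=515 h(1,88)=(1*31+88)%997=119 -> [515, 119]
  L2: h(515,119)=(515*31+119)%997=132 -> [132]
  root = 132 != target 605
Candidate C: set leaf[2] = 18 -> leaves = [48, 24, 18, 34]
  L0: [48, 24, 18, 34]
  L1: h(48,24)=(48*31+24)%997=515 h(18,34)=(18*31+34)%997=592 -> [515, 592]
  L2: h(515,592)=(515*31+592)%997=605 -> [605]
  root = 605 == target 605  ** MATCH **
Candidate D: set leaf[2] = 7 -> leaves = [48, 24, 7, 34]
  L0: [48, 24, 7, 34]
  L1: h(48,24)=(48*31+24)%997=515 h(7,34)=(7*31+34)%997=251 -> [515, 251]
  L2: h(515,251)=(515*31+251)%997=264 -> [264]
  root = 264 != target 605
Candidate C produces the target root.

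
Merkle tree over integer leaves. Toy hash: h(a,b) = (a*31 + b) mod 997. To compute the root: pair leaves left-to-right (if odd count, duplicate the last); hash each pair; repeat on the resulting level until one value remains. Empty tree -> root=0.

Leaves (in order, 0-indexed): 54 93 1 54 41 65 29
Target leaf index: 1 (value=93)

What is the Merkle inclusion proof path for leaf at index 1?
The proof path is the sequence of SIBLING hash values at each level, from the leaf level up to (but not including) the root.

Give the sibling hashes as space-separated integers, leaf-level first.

L0 (leaves): [54, 93, 1, 54, 41, 65, 29], target index=1
L1: h(54,93)=(54*31+93)%997=770 [pair 0] h(1,54)=(1*31+54)%997=85 [pair 1] h(41,65)=(41*31+65)%997=339 [pair 2] h(29,29)=(29*31+29)%997=928 [pair 3] -> [770, 85, 339, 928]
  Sibling for proof at L0: 54
L2: h(770,85)=(770*31+85)%997=27 [pair 0] h(339,928)=(339*31+928)%997=470 [pair 1] -> [27, 470]
  Sibling for proof at L1: 85
L3: h(27,470)=(27*31+470)%997=310 [pair 0] -> [310]
  Sibling for proof at L2: 470
Root: 310
Proof path (sibling hashes from leaf to root): [54, 85, 470]

Answer: 54 85 470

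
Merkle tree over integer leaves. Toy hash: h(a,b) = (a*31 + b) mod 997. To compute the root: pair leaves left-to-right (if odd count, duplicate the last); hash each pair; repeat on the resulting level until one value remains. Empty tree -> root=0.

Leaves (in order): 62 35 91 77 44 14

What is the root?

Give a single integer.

L0: [62, 35, 91, 77, 44, 14]
L1: h(62,35)=(62*31+35)%997=960 h(91,77)=(91*31+77)%997=904 h(44,14)=(44*31+14)%997=381 -> [960, 904, 381]
L2: h(960,904)=(960*31+904)%997=754 h(381,381)=(381*31+381)%997=228 -> [754, 228]
L3: h(754,228)=(754*31+228)%997=671 -> [671]

Answer: 671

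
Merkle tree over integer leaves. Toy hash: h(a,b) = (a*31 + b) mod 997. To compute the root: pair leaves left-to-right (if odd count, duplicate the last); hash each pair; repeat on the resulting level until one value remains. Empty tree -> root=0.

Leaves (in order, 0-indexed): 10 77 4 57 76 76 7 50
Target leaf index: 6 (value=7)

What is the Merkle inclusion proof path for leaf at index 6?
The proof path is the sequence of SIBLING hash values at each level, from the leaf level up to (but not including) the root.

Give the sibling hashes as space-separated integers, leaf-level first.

L0 (leaves): [10, 77, 4, 57, 76, 76, 7, 50], target index=6
L1: h(10,77)=(10*31+77)%997=387 [pair 0] h(4,57)=(4*31+57)%997=181 [pair 1] h(76,76)=(76*31+76)%997=438 [pair 2] h(7,50)=(7*31+50)%997=267 [pair 3] -> [387, 181, 438, 267]
  Sibling for proof at L0: 50
L2: h(387,181)=(387*31+181)%997=214 [pair 0] h(438,267)=(438*31+267)%997=884 [pair 1] -> [214, 884]
  Sibling for proof at L1: 438
L3: h(214,884)=(214*31+884)%997=539 [pair 0] -> [539]
  Sibling for proof at L2: 214
Root: 539
Proof path (sibling hashes from leaf to root): [50, 438, 214]

Answer: 50 438 214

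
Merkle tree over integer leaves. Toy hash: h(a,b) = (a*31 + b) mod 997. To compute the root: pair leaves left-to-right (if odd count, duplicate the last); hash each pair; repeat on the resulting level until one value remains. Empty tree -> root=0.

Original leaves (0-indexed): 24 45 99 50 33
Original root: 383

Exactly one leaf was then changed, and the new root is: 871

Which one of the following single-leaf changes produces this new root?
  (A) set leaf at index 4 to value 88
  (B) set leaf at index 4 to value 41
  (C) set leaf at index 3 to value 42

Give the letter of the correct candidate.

Original leaves: [24, 45, 99, 50, 33]
Target new root: 871
Try each candidate change and compute the resulting root:
Candidate A: set leaf[4] = 88 -> leaves = [24, 45, 99, 50, 88]
  L0: [24, 45, 99, 50, 88]
  L1: h(24,45)=(24*31+45)%997=789 h(99,50)=(99*31+50)%997=128 h(88,88)=(88*31+88)%997=822 -> [789, 128, 822]
  L2: h(789,128)=(789*31+128)%997=659 h(822,822)=(822*31+822)%997=382 -> [659, 382]
  L3: h(659,382)=(659*31+382)%997=871 -> [871]
  root = 871 == target 871  ** MATCH **
Candidate B: set leaf[4] = 41 -> leaves = [24, 45, 99, 50, 41]
  L0: [24, 45, 99, 50, 41]
  L1: h(24,45)=(24*31+45)%997=789 h(99,50)=(99*31+50)%997=128 h(41,41)=(41*31+41)%997=315 -> [789, 128, 315]
  L2: h(789,128)=(789*31+128)%997=659 h(315,315)=(315*31+315)%997=110 -> [659, 110]
  L3: h(659,110)=(659*31+110)%997=599 -> [599]
  root = 599 != target 871
Candidate C: set leaf[3] = 42 -> leaves = [24, 45, 99, 42, 33]
  L0: [24, 45, 99, 42, 33]
  L1: h(24,45)=(24*31+45)%997=789 h(99,42)=(99*31+42)%997=120 h(33,33)=(33*31+33)%997=59 -> [789, 120, 59]
  L2: h(789,120)=(789*31+120)%997=651 h(59,59)=(59*31+59)%997=891 -> [651, 891]
  L3: h(651,891)=(651*31+891)%997=135 -> [135]
  root = 135 != target 871
Candidate A produces the target root.

Answer: A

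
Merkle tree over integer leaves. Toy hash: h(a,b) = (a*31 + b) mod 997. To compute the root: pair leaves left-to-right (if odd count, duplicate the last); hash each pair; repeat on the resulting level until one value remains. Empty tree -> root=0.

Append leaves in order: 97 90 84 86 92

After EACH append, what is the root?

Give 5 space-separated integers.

After append 97 (leaves=[97]):
  L0: [97]
  root=97
After append 90 (leaves=[97, 90]):
  L0: [97, 90]
  L1: h(97,90)=(97*31+90)%997=106 -> [106]
  root=106
After append 84 (leaves=[97, 90, 84]):
  L0: [97, 90, 84]
  L1: h(97,90)=(97*31+90)%997=106 h(84,84)=(84*31+84)%997=694 -> [106, 694]
  L2: h(106,694)=(106*31+694)%997=989 -> [989]
  root=989
After append 86 (leaves=[97, 90, 84, 86]):
  L0: [97, 90, 84, 86]
  L1: h(97,90)=(97*31+90)%997=106 h(84,86)=(84*31+86)%997=696 -> [106, 696]
  L2: h(106,696)=(106*31+696)%997=991 -> [991]
  root=991
After append 92 (leaves=[97, 90, 84, 86, 92]):
  L0: [97, 90, 84, 86, 92]
  L1: h(97,90)=(97*31+90)%997=106 h(84,86)=(84*31+86)%997=696 h(92,92)=(92*31+92)%997=950 -> [106, 696, 950]
  L2: h(106,696)=(106*31+696)%997=991 h(950,950)=(950*31+950)%997=490 -> [991, 490]
  L3: h(991,490)=(991*31+490)%997=304 -> [304]
  root=304

Answer: 97 106 989 991 304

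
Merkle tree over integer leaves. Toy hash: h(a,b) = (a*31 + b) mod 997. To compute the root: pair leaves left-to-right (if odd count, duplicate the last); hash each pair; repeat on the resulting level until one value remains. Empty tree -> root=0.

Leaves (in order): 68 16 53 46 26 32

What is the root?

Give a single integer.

L0: [68, 16, 53, 46, 26, 32]
L1: h(68,16)=(68*31+16)%997=130 h(53,46)=(53*31+46)%997=692 h(26,32)=(26*31+32)%997=838 -> [130, 692, 838]
L2: h(130,692)=(130*31+692)%997=734 h(838,838)=(838*31+838)%997=894 -> [734, 894]
L3: h(734,894)=(734*31+894)%997=717 -> [717]

Answer: 717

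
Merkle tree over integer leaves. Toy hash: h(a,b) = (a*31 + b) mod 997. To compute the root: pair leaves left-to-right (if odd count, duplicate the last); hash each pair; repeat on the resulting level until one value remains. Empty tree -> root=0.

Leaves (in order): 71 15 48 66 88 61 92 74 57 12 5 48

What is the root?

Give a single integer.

Answer: 256

Derivation:
L0: [71, 15, 48, 66, 88, 61, 92, 74, 57, 12, 5, 48]
L1: h(71,15)=(71*31+15)%997=222 h(48,66)=(48*31+66)%997=557 h(88,61)=(88*31+61)%997=795 h(92,74)=(92*31+74)%997=932 h(57,12)=(57*31+12)%997=782 h(5,48)=(5*31+48)%997=203 -> [222, 557, 795, 932, 782, 203]
L2: h(222,557)=(222*31+557)%997=460 h(795,932)=(795*31+932)%997=652 h(782,203)=(782*31+203)%997=517 -> [460, 652, 517]
L3: h(460,652)=(460*31+652)%997=954 h(517,517)=(517*31+517)%997=592 -> [954, 592]
L4: h(954,592)=(954*31+592)%997=256 -> [256]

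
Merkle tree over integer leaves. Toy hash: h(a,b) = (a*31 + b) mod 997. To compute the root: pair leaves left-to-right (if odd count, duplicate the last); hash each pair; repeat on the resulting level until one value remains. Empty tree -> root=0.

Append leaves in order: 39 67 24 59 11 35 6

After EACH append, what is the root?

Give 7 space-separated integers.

After append 39 (leaves=[39]):
  L0: [39]
  root=39
After append 67 (leaves=[39, 67]):
  L0: [39, 67]
  L1: h(39,67)=(39*31+67)%997=279 -> [279]
  root=279
After append 24 (leaves=[39, 67, 24]):
  L0: [39, 67, 24]
  L1: h(39,67)=(39*31+67)%997=279 h(24,24)=(24*31+24)%997=768 -> [279, 768]
  L2: h(279,768)=(279*31+768)%997=444 -> [444]
  root=444
After append 59 (leaves=[39, 67, 24, 59]):
  L0: [39, 67, 24, 59]
  L1: h(39,67)=(39*31+67)%997=279 h(24,59)=(24*31+59)%997=803 -> [279, 803]
  L2: h(279,803)=(279*31+803)%997=479 -> [479]
  root=479
After append 11 (leaves=[39, 67, 24, 59, 11]):
  L0: [39, 67, 24, 59, 11]
  L1: h(39,67)=(39*31+67)%997=279 h(24,59)=(24*31+59)%997=803 h(11,11)=(11*31+11)%997=352 -> [279, 803, 352]
  L2: h(279,803)=(279*31+803)%997=479 h(352,352)=(352*31+352)%997=297 -> [479, 297]
  L3: h(479,297)=(479*31+297)%997=191 -> [191]
  root=191
After append 35 (leaves=[39, 67, 24, 59, 11, 35]):
  L0: [39, 67, 24, 59, 11, 35]
  L1: h(39,67)=(39*31+67)%997=279 h(24,59)=(24*31+59)%997=803 h(11,35)=(11*31+35)%997=376 -> [279, 803, 376]
  L2: h(279,803)=(279*31+803)%997=479 h(376,376)=(376*31+376)%997=68 -> [479, 68]
  L3: h(479,68)=(479*31+68)%997=959 -> [959]
  root=959
After append 6 (leaves=[39, 67, 24, 59, 11, 35, 6]):
  L0: [39, 67, 24, 59, 11, 35, 6]
  L1: h(39,67)=(39*31+67)%997=279 h(24,59)=(24*31+59)%997=803 h(11,35)=(11*31+35)%997=376 h(6,6)=(6*31+6)%997=192 -> [279, 803, 376, 192]
  L2: h(279,803)=(279*31+803)%997=479 h(376,192)=(376*31+192)%997=881 -> [479, 881]
  L3: h(479,881)=(479*31+881)%997=775 -> [775]
  root=775

Answer: 39 279 444 479 191 959 775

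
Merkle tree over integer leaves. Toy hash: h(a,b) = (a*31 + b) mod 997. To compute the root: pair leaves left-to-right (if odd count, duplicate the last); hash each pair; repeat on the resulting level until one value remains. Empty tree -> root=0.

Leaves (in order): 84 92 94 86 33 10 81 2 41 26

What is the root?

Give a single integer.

L0: [84, 92, 94, 86, 33, 10, 81, 2, 41, 26]
L1: h(84,92)=(84*31+92)%997=702 h(94,86)=(94*31+86)%997=9 h(33,10)=(33*31+10)%997=36 h(81,2)=(81*31+2)%997=519 h(41,26)=(41*31+26)%997=300 -> [702, 9, 36, 519, 300]
L2: h(702,9)=(702*31+9)%997=834 h(36,519)=(36*31+519)%997=638 h(300,300)=(300*31+300)%997=627 -> [834, 638, 627]
L3: h(834,638)=(834*31+638)%997=570 h(627,627)=(627*31+627)%997=124 -> [570, 124]
L4: h(570,124)=(570*31+124)%997=845 -> [845]

Answer: 845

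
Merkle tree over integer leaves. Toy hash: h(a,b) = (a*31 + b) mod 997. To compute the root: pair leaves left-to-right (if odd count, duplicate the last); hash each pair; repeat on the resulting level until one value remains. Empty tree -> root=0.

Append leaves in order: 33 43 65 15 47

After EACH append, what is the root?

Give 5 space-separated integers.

After append 33 (leaves=[33]):
  L0: [33]
  root=33
After append 43 (leaves=[33, 43]):
  L0: [33, 43]
  L1: h(33,43)=(33*31+43)%997=69 -> [69]
  root=69
After append 65 (leaves=[33, 43, 65]):
  L0: [33, 43, 65]
  L1: h(33,43)=(33*31+43)%997=69 h(65,65)=(65*31+65)%997=86 -> [69, 86]
  L2: h(69,86)=(69*31+86)%997=231 -> [231]
  root=231
After append 15 (leaves=[33, 43, 65, 15]):
  L0: [33, 43, 65, 15]
  L1: h(33,43)=(33*31+43)%997=69 h(65,15)=(65*31+15)%997=36 -> [69, 36]
  L2: h(69,36)=(69*31+36)%997=181 -> [181]
  root=181
After append 47 (leaves=[33, 43, 65, 15, 47]):
  L0: [33, 43, 65, 15, 47]
  L1: h(33,43)=(33*31+43)%997=69 h(65,15)=(65*31+15)%997=36 h(47,47)=(47*31+47)%997=507 -> [69, 36, 507]
  L2: h(69,36)=(69*31+36)%997=181 h(507,507)=(507*31+507)%997=272 -> [181, 272]
  L3: h(181,272)=(181*31+272)%997=898 -> [898]
  root=898

Answer: 33 69 231 181 898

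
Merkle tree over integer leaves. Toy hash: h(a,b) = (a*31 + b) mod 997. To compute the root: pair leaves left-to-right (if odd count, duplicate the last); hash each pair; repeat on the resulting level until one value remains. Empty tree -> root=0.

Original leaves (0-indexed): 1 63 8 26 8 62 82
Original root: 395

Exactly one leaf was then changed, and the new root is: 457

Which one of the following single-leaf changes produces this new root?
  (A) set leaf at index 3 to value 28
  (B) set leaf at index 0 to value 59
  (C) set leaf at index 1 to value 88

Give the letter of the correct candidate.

Original leaves: [1, 63, 8, 26, 8, 62, 82]
Target new root: 457
Try each candidate change and compute the resulting root:
Candidate A: set leaf[3] = 28 -> leaves = [1, 63, 8, 28, 8, 62, 82]
  L0: [1, 63, 8, 28, 8, 62, 82]
  L1: h(1,63)=(1*31+63)%997=94 h(8,28)=(8*31+28)%997=276 h(8,62)=(8*31+62)%997=310 h(82,82)=(82*31+82)%997=630 -> [94, 276, 310, 630]
  L2: h(94,276)=(94*31+276)%997=199 h(310,630)=(310*31+630)%997=270 -> [199, 270]
  L3: h(199,270)=(199*31+270)%997=457 -> [457]
  root = 457 == target 457  ** MATCH **
Candidate B: set leaf[0] = 59 -> leaves = [59, 63, 8, 26, 8, 62, 82]
  L0: [59, 63, 8, 26, 8, 62, 82]
  L1: h(59,63)=(59*31+63)%997=895 h(8,26)=(8*31+26)%997=274 h(8,62)=(8*31+62)%997=310 h(82,82)=(82*31+82)%997=630 -> [895, 274, 310, 630]
  L2: h(895,274)=(895*31+274)%997=103 h(310,630)=(310*31+630)%997=270 -> [103, 270]
  L3: h(103,270)=(103*31+270)%997=472 -> [472]
  root = 472 != target 457
Candidate C: set leaf[1] = 88 -> leaves = [1, 88, 8, 26, 8, 62, 82]
  L0: [1, 88, 8, 26, 8, 62, 82]
  L1: h(1,88)=(1*31+88)%997=119 h(8,26)=(8*31+26)%997=274 h(8,62)=(8*31+62)%997=310 h(82,82)=(82*31+82)%997=630 -> [119, 274, 310, 630]
  L2: h(119,274)=(119*31+274)%997=972 h(310,630)=(310*31+630)%997=270 -> [972, 270]
  L3: h(972,270)=(972*31+270)%997=492 -> [492]
  root = 492 != target 457
Candidate A produces the target root.

Answer: A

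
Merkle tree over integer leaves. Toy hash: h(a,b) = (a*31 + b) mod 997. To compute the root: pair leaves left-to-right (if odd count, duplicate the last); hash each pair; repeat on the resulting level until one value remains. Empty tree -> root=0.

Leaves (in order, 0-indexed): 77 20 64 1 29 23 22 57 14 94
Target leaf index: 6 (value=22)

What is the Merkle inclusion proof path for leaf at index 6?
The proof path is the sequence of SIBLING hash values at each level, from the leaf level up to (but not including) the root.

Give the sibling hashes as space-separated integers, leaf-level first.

L0 (leaves): [77, 20, 64, 1, 29, 23, 22, 57, 14, 94], target index=6
L1: h(77,20)=(77*31+20)%997=413 [pair 0] h(64,1)=(64*31+1)%997=988 [pair 1] h(29,23)=(29*31+23)%997=922 [pair 2] h(22,57)=(22*31+57)%997=739 [pair 3] h(14,94)=(14*31+94)%997=528 [pair 4] -> [413, 988, 922, 739, 528]
  Sibling for proof at L0: 57
L2: h(413,988)=(413*31+988)%997=830 [pair 0] h(922,739)=(922*31+739)%997=408 [pair 1] h(528,528)=(528*31+528)%997=944 [pair 2] -> [830, 408, 944]
  Sibling for proof at L1: 922
L3: h(830,408)=(830*31+408)%997=216 [pair 0] h(944,944)=(944*31+944)%997=298 [pair 1] -> [216, 298]
  Sibling for proof at L2: 830
L4: h(216,298)=(216*31+298)%997=15 [pair 0] -> [15]
  Sibling for proof at L3: 298
Root: 15
Proof path (sibling hashes from leaf to root): [57, 922, 830, 298]

Answer: 57 922 830 298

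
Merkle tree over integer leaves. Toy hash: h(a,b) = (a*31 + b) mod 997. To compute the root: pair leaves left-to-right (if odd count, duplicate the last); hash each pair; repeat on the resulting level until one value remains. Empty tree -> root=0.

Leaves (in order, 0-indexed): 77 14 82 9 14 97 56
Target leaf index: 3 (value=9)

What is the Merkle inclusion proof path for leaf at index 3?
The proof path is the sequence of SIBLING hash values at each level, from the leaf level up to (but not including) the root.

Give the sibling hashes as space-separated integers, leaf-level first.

Answer: 82 407 307

Derivation:
L0 (leaves): [77, 14, 82, 9, 14, 97, 56], target index=3
L1: h(77,14)=(77*31+14)%997=407 [pair 0] h(82,9)=(82*31+9)%997=557 [pair 1] h(14,97)=(14*31+97)%997=531 [pair 2] h(56,56)=(56*31+56)%997=795 [pair 3] -> [407, 557, 531, 795]
  Sibling for proof at L0: 82
L2: h(407,557)=(407*31+557)%997=213 [pair 0] h(531,795)=(531*31+795)%997=307 [pair 1] -> [213, 307]
  Sibling for proof at L1: 407
L3: h(213,307)=(213*31+307)%997=928 [pair 0] -> [928]
  Sibling for proof at L2: 307
Root: 928
Proof path (sibling hashes from leaf to root): [82, 407, 307]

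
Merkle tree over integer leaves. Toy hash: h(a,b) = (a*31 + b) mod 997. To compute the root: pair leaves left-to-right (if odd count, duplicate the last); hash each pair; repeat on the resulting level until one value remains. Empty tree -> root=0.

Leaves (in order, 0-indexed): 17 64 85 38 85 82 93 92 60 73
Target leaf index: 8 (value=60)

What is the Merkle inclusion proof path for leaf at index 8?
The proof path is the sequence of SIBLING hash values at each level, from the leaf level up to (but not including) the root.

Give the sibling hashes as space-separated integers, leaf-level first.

L0 (leaves): [17, 64, 85, 38, 85, 82, 93, 92, 60, 73], target index=8
L1: h(17,64)=(17*31+64)%997=591 [pair 0] h(85,38)=(85*31+38)%997=679 [pair 1] h(85,82)=(85*31+82)%997=723 [pair 2] h(93,92)=(93*31+92)%997=981 [pair 3] h(60,73)=(60*31+73)%997=936 [pair 4] -> [591, 679, 723, 981, 936]
  Sibling for proof at L0: 73
L2: h(591,679)=(591*31+679)%997=57 [pair 0] h(723,981)=(723*31+981)%997=463 [pair 1] h(936,936)=(936*31+936)%997=42 [pair 2] -> [57, 463, 42]
  Sibling for proof at L1: 936
L3: h(57,463)=(57*31+463)%997=236 [pair 0] h(42,42)=(42*31+42)%997=347 [pair 1] -> [236, 347]
  Sibling for proof at L2: 42
L4: h(236,347)=(236*31+347)%997=684 [pair 0] -> [684]
  Sibling for proof at L3: 236
Root: 684
Proof path (sibling hashes from leaf to root): [73, 936, 42, 236]

Answer: 73 936 42 236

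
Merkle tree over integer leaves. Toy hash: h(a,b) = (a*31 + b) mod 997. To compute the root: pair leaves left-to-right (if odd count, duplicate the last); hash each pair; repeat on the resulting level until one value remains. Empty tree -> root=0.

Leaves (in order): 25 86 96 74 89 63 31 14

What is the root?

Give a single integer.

Answer: 467

Derivation:
L0: [25, 86, 96, 74, 89, 63, 31, 14]
L1: h(25,86)=(25*31+86)%997=861 h(96,74)=(96*31+74)%997=59 h(89,63)=(89*31+63)%997=828 h(31,14)=(31*31+14)%997=975 -> [861, 59, 828, 975]
L2: h(861,59)=(861*31+59)%997=828 h(828,975)=(828*31+975)%997=721 -> [828, 721]
L3: h(828,721)=(828*31+721)%997=467 -> [467]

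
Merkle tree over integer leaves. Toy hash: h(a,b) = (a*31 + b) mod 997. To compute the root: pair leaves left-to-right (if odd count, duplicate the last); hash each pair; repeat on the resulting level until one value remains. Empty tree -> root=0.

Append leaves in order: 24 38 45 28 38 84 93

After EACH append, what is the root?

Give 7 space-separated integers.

After append 24 (leaves=[24]):
  L0: [24]
  root=24
After append 38 (leaves=[24, 38]):
  L0: [24, 38]
  L1: h(24,38)=(24*31+38)%997=782 -> [782]
  root=782
After append 45 (leaves=[24, 38, 45]):
  L0: [24, 38, 45]
  L1: h(24,38)=(24*31+38)%997=782 h(45,45)=(45*31+45)%997=443 -> [782, 443]
  L2: h(782,443)=(782*31+443)%997=757 -> [757]
  root=757
After append 28 (leaves=[24, 38, 45, 28]):
  L0: [24, 38, 45, 28]
  L1: h(24,38)=(24*31+38)%997=782 h(45,28)=(45*31+28)%997=426 -> [782, 426]
  L2: h(782,426)=(782*31+426)%997=740 -> [740]
  root=740
After append 38 (leaves=[24, 38, 45, 28, 38]):
  L0: [24, 38, 45, 28, 38]
  L1: h(24,38)=(24*31+38)%997=782 h(45,28)=(45*31+28)%997=426 h(38,38)=(38*31+38)%997=219 -> [782, 426, 219]
  L2: h(782,426)=(782*31+426)%997=740 h(219,219)=(219*31+219)%997=29 -> [740, 29]
  L3: h(740,29)=(740*31+29)%997=38 -> [38]
  root=38
After append 84 (leaves=[24, 38, 45, 28, 38, 84]):
  L0: [24, 38, 45, 28, 38, 84]
  L1: h(24,38)=(24*31+38)%997=782 h(45,28)=(45*31+28)%997=426 h(38,84)=(38*31+84)%997=265 -> [782, 426, 265]
  L2: h(782,426)=(782*31+426)%997=740 h(265,265)=(265*31+265)%997=504 -> [740, 504]
  L3: h(740,504)=(740*31+504)%997=513 -> [513]
  root=513
After append 93 (leaves=[24, 38, 45, 28, 38, 84, 93]):
  L0: [24, 38, 45, 28, 38, 84, 93]
  L1: h(24,38)=(24*31+38)%997=782 h(45,28)=(45*31+28)%997=426 h(38,84)=(38*31+84)%997=265 h(93,93)=(93*31+93)%997=982 -> [782, 426, 265, 982]
  L2: h(782,426)=(782*31+426)%997=740 h(265,982)=(265*31+982)%997=224 -> [740, 224]
  L3: h(740,224)=(740*31+224)%997=233 -> [233]
  root=233

Answer: 24 782 757 740 38 513 233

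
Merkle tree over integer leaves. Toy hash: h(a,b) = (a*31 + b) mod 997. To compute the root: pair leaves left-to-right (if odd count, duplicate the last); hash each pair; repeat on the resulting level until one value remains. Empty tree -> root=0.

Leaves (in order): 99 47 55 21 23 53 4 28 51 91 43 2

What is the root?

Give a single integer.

Answer: 287

Derivation:
L0: [99, 47, 55, 21, 23, 53, 4, 28, 51, 91, 43, 2]
L1: h(99,47)=(99*31+47)%997=125 h(55,21)=(55*31+21)%997=729 h(23,53)=(23*31+53)%997=766 h(4,28)=(4*31+28)%997=152 h(51,91)=(51*31+91)%997=675 h(43,2)=(43*31+2)%997=338 -> [125, 729, 766, 152, 675, 338]
L2: h(125,729)=(125*31+729)%997=616 h(766,152)=(766*31+152)%997=967 h(675,338)=(675*31+338)%997=326 -> [616, 967, 326]
L3: h(616,967)=(616*31+967)%997=123 h(326,326)=(326*31+326)%997=462 -> [123, 462]
L4: h(123,462)=(123*31+462)%997=287 -> [287]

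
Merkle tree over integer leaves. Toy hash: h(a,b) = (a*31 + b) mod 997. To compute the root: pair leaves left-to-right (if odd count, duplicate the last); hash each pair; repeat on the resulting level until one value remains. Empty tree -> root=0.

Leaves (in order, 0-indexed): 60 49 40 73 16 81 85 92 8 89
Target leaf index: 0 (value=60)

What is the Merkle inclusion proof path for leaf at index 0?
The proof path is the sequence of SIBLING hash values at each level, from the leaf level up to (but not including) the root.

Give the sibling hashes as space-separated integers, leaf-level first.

Answer: 49 316 674 126

Derivation:
L0 (leaves): [60, 49, 40, 73, 16, 81, 85, 92, 8, 89], target index=0
L1: h(60,49)=(60*31+49)%997=912 [pair 0] h(40,73)=(40*31+73)%997=316 [pair 1] h(16,81)=(16*31+81)%997=577 [pair 2] h(85,92)=(85*31+92)%997=733 [pair 3] h(8,89)=(8*31+89)%997=337 [pair 4] -> [912, 316, 577, 733, 337]
  Sibling for proof at L0: 49
L2: h(912,316)=(912*31+316)%997=672 [pair 0] h(577,733)=(577*31+733)%997=674 [pair 1] h(337,337)=(337*31+337)%997=814 [pair 2] -> [672, 674, 814]
  Sibling for proof at L1: 316
L3: h(672,674)=(672*31+674)%997=569 [pair 0] h(814,814)=(814*31+814)%997=126 [pair 1] -> [569, 126]
  Sibling for proof at L2: 674
L4: h(569,126)=(569*31+126)%997=816 [pair 0] -> [816]
  Sibling for proof at L3: 126
Root: 816
Proof path (sibling hashes from leaf to root): [49, 316, 674, 126]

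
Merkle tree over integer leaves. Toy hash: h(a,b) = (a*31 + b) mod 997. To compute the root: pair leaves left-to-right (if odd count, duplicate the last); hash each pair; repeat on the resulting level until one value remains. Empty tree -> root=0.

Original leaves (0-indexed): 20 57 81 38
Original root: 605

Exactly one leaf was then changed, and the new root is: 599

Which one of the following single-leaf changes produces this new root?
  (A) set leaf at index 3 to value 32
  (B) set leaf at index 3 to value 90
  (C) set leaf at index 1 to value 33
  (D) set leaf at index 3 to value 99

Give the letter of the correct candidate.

Answer: A

Derivation:
Original leaves: [20, 57, 81, 38]
Target new root: 599
Try each candidate change and compute the resulting root:
Candidate A: set leaf[3] = 32 -> leaves = [20, 57, 81, 32]
  L0: [20, 57, 81, 32]
  L1: h(20,57)=(20*31+57)%997=677 h(81,32)=(81*31+32)%997=549 -> [677, 549]
  L2: h(677,549)=(677*31+549)%997=599 -> [599]
  root = 599 == target 599  ** MATCH **
Candidate B: set leaf[3] = 90 -> leaves = [20, 57, 81, 90]
  L0: [20, 57, 81, 90]
  L1: h(20,57)=(20*31+57)%997=677 h(81,90)=(81*31+90)%997=607 -> [677, 607]
  L2: h(677,607)=(677*31+607)%997=657 -> [657]
  root = 657 != target 599
Candidate C: set leaf[1] = 33 -> leaves = [20, 33, 81, 38]
  L0: [20, 33, 81, 38]
  L1: h(20,33)=(20*31+33)%997=653 h(81,38)=(81*31+38)%997=555 -> [653, 555]
  L2: h(653,555)=(653*31+555)%997=858 -> [858]
  root = 858 != target 599
Candidate D: set leaf[3] = 99 -> leaves = [20, 57, 81, 99]
  L0: [20, 57, 81, 99]
  L1: h(20,57)=(20*31+57)%997=677 h(81,99)=(81*31+99)%997=616 -> [677, 616]
  L2: h(677,616)=(677*31+616)%997=666 -> [666]
  root = 666 != target 599
Candidate A produces the target root.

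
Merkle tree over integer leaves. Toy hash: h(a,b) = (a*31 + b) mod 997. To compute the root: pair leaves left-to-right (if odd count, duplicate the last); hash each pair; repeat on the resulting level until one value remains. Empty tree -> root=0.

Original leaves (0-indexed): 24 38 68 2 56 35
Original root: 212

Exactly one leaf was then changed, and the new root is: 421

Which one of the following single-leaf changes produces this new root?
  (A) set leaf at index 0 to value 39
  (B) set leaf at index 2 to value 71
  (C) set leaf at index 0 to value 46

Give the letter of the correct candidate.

Original leaves: [24, 38, 68, 2, 56, 35]
Target new root: 421
Try each candidate change and compute the resulting root:
Candidate A: set leaf[0] = 39 -> leaves = [39, 38, 68, 2, 56, 35]
  L0: [39, 38, 68, 2, 56, 35]
  L1: h(39,38)=(39*31+38)%997=250 h(68,2)=(68*31+2)%997=116 h(56,35)=(56*31+35)%997=774 -> [250, 116, 774]
  L2: h(250,116)=(250*31+116)%997=887 h(774,774)=(774*31+774)%997=840 -> [887, 840]
  L3: h(887,840)=(887*31+840)%997=421 -> [421]
  root = 421 == target 421  ** MATCH **
Candidate B: set leaf[2] = 71 -> leaves = [24, 38, 71, 2, 56, 35]
  L0: [24, 38, 71, 2, 56, 35]
  L1: h(24,38)=(24*31+38)%997=782 h(71,2)=(71*31+2)%997=209 h(56,35)=(56*31+35)%997=774 -> [782, 209, 774]
  L2: h(782,209)=(782*31+209)%997=523 h(774,774)=(774*31+774)%997=840 -> [523, 840]
  L3: h(523,840)=(523*31+840)%997=104 -> [104]
  root = 104 != target 421
Candidate C: set leaf[0] = 46 -> leaves = [46, 38, 68, 2, 56, 35]
  L0: [46, 38, 68, 2, 56, 35]
  L1: h(46,38)=(46*31+38)%997=467 h(68,2)=(68*31+2)%997=116 h(56,35)=(56*31+35)%997=774 -> [467, 116, 774]
  L2: h(467,116)=(467*31+116)%997=635 h(774,774)=(774*31+774)%997=840 -> [635, 840]
  L3: h(635,840)=(635*31+840)%997=585 -> [585]
  root = 585 != target 421
Candidate A produces the target root.

Answer: A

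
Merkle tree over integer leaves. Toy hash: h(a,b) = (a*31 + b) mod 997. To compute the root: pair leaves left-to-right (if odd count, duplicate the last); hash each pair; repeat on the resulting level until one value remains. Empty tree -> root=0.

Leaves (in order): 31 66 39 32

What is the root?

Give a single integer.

L0: [31, 66, 39, 32]
L1: h(31,66)=(31*31+66)%997=30 h(39,32)=(39*31+32)%997=244 -> [30, 244]
L2: h(30,244)=(30*31+244)%997=177 -> [177]

Answer: 177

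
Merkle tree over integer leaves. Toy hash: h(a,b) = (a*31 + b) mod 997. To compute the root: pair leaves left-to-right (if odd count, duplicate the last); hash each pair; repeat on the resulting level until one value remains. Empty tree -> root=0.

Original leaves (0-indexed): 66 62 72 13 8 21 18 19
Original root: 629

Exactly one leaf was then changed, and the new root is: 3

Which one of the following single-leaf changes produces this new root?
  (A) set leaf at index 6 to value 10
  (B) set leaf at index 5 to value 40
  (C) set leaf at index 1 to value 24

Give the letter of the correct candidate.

Original leaves: [66, 62, 72, 13, 8, 21, 18, 19]
Target new root: 3
Try each candidate change and compute the resulting root:
Candidate A: set leaf[6] = 10 -> leaves = [66, 62, 72, 13, 8, 21, 10, 19]
  L0: [66, 62, 72, 13, 8, 21, 10, 19]
  L1: h(66,62)=(66*31+62)%997=114 h(72,13)=(72*31+13)%997=251 h(8,21)=(8*31+21)%997=269 h(10,19)=(10*31+19)%997=329 -> [114, 251, 269, 329]
  L2: h(114,251)=(114*31+251)%997=794 h(269,329)=(269*31+329)%997=692 -> [794, 692]
  L3: h(794,692)=(794*31+692)%997=381 -> [381]
  root = 381 != target 3
Candidate B: set leaf[5] = 40 -> leaves = [66, 62, 72, 13, 8, 40, 18, 19]
  L0: [66, 62, 72, 13, 8, 40, 18, 19]
  L1: h(66,62)=(66*31+62)%997=114 h(72,13)=(72*31+13)%997=251 h(8,40)=(8*31+40)%997=288 h(18,19)=(18*31+19)%997=577 -> [114, 251, 288, 577]
  L2: h(114,251)=(114*31+251)%997=794 h(288,577)=(288*31+577)%997=532 -> [794, 532]
  L3: h(794,532)=(794*31+532)%997=221 -> [221]
  root = 221 != target 3
Candidate C: set leaf[1] = 24 -> leaves = [66, 24, 72, 13, 8, 21, 18, 19]
  L0: [66, 24, 72, 13, 8, 21, 18, 19]
  L1: h(66,24)=(66*31+24)%997=76 h(72,13)=(72*31+13)%997=251 h(8,21)=(8*31+21)%997=269 h(18,19)=(18*31+19)%997=577 -> [76, 251, 269, 577]
  L2: h(76,251)=(76*31+251)%997=613 h(269,577)=(269*31+577)%997=940 -> [613, 940]
  L3: h(613,940)=(613*31+940)%997=3 -> [3]
  root = 3 == target 3  ** MATCH **
Candidate C produces the target root.

Answer: C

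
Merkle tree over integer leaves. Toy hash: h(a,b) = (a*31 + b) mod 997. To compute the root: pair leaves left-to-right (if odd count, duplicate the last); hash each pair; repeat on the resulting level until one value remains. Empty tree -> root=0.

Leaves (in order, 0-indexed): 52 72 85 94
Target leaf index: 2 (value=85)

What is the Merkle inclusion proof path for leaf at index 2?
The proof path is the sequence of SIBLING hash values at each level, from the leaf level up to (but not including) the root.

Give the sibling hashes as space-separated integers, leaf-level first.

L0 (leaves): [52, 72, 85, 94], target index=2
L1: h(52,72)=(52*31+72)%997=687 [pair 0] h(85,94)=(85*31+94)%997=735 [pair 1] -> [687, 735]
  Sibling for proof at L0: 94
L2: h(687,735)=(687*31+735)%997=98 [pair 0] -> [98]
  Sibling for proof at L1: 687
Root: 98
Proof path (sibling hashes from leaf to root): [94, 687]

Answer: 94 687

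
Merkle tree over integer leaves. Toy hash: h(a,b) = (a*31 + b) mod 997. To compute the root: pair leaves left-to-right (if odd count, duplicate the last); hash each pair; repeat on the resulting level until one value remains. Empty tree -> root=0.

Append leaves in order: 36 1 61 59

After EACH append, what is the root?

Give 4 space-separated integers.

Answer: 36 120 687 685

Derivation:
After append 36 (leaves=[36]):
  L0: [36]
  root=36
After append 1 (leaves=[36, 1]):
  L0: [36, 1]
  L1: h(36,1)=(36*31+1)%997=120 -> [120]
  root=120
After append 61 (leaves=[36, 1, 61]):
  L0: [36, 1, 61]
  L1: h(36,1)=(36*31+1)%997=120 h(61,61)=(61*31+61)%997=955 -> [120, 955]
  L2: h(120,955)=(120*31+955)%997=687 -> [687]
  root=687
After append 59 (leaves=[36, 1, 61, 59]):
  L0: [36, 1, 61, 59]
  L1: h(36,1)=(36*31+1)%997=120 h(61,59)=(61*31+59)%997=953 -> [120, 953]
  L2: h(120,953)=(120*31+953)%997=685 -> [685]
  root=685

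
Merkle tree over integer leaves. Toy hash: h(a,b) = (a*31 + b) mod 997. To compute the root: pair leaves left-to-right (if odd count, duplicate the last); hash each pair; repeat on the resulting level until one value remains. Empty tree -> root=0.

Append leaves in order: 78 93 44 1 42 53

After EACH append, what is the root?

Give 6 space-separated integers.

After append 78 (leaves=[78]):
  L0: [78]
  root=78
After append 93 (leaves=[78, 93]):
  L0: [78, 93]
  L1: h(78,93)=(78*31+93)%997=517 -> [517]
  root=517
After append 44 (leaves=[78, 93, 44]):
  L0: [78, 93, 44]
  L1: h(78,93)=(78*31+93)%997=517 h(44,44)=(44*31+44)%997=411 -> [517, 411]
  L2: h(517,411)=(517*31+411)%997=486 -> [486]
  root=486
After append 1 (leaves=[78, 93, 44, 1]):
  L0: [78, 93, 44, 1]
  L1: h(78,93)=(78*31+93)%997=517 h(44,1)=(44*31+1)%997=368 -> [517, 368]
  L2: h(517,368)=(517*31+368)%997=443 -> [443]
  root=443
After append 42 (leaves=[78, 93, 44, 1, 42]):
  L0: [78, 93, 44, 1, 42]
  L1: h(78,93)=(78*31+93)%997=517 h(44,1)=(44*31+1)%997=368 h(42,42)=(42*31+42)%997=347 -> [517, 368, 347]
  L2: h(517,368)=(517*31+368)%997=443 h(347,347)=(347*31+347)%997=137 -> [443, 137]
  L3: h(443,137)=(443*31+137)%997=909 -> [909]
  root=909
After append 53 (leaves=[78, 93, 44, 1, 42, 53]):
  L0: [78, 93, 44, 1, 42, 53]
  L1: h(78,93)=(78*31+93)%997=517 h(44,1)=(44*31+1)%997=368 h(42,53)=(42*31+53)%997=358 -> [517, 368, 358]
  L2: h(517,368)=(517*31+368)%997=443 h(358,358)=(358*31+358)%997=489 -> [443, 489]
  L3: h(443,489)=(443*31+489)%997=264 -> [264]
  root=264

Answer: 78 517 486 443 909 264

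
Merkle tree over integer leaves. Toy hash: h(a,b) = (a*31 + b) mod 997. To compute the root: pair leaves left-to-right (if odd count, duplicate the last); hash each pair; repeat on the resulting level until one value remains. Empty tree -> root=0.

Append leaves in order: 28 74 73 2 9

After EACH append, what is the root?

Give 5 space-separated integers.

After append 28 (leaves=[28]):
  L0: [28]
  root=28
After append 74 (leaves=[28, 74]):
  L0: [28, 74]
  L1: h(28,74)=(28*31+74)%997=942 -> [942]
  root=942
After append 73 (leaves=[28, 74, 73]):
  L0: [28, 74, 73]
  L1: h(28,74)=(28*31+74)%997=942 h(73,73)=(73*31+73)%997=342 -> [942, 342]
  L2: h(942,342)=(942*31+342)%997=631 -> [631]
  root=631
After append 2 (leaves=[28, 74, 73, 2]):
  L0: [28, 74, 73, 2]
  L1: h(28,74)=(28*31+74)%997=942 h(73,2)=(73*31+2)%997=271 -> [942, 271]
  L2: h(942,271)=(942*31+271)%997=560 -> [560]
  root=560
After append 9 (leaves=[28, 74, 73, 2, 9]):
  L0: [28, 74, 73, 2, 9]
  L1: h(28,74)=(28*31+74)%997=942 h(73,2)=(73*31+2)%997=271 h(9,9)=(9*31+9)%997=288 -> [942, 271, 288]
  L2: h(942,271)=(942*31+271)%997=560 h(288,288)=(288*31+288)%997=243 -> [560, 243]
  L3: h(560,243)=(560*31+243)%997=654 -> [654]
  root=654

Answer: 28 942 631 560 654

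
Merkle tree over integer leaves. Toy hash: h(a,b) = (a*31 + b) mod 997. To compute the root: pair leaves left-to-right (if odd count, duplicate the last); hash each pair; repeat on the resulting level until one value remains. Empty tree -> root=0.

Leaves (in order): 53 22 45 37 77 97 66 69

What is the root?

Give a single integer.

Answer: 760

Derivation:
L0: [53, 22, 45, 37, 77, 97, 66, 69]
L1: h(53,22)=(53*31+22)%997=668 h(45,37)=(45*31+37)%997=435 h(77,97)=(77*31+97)%997=490 h(66,69)=(66*31+69)%997=121 -> [668, 435, 490, 121]
L2: h(668,435)=(668*31+435)%997=206 h(490,121)=(490*31+121)%997=356 -> [206, 356]
L3: h(206,356)=(206*31+356)%997=760 -> [760]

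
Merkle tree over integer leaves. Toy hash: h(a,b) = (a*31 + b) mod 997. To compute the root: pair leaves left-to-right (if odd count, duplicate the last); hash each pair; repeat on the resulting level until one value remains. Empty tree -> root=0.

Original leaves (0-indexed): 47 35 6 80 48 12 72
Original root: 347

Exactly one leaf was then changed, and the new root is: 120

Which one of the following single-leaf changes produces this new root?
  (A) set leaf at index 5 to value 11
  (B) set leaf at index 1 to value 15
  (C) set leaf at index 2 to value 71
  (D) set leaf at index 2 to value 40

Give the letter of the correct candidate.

Original leaves: [47, 35, 6, 80, 48, 12, 72]
Target new root: 120
Try each candidate change and compute the resulting root:
Candidate A: set leaf[5] = 11 -> leaves = [47, 35, 6, 80, 48, 11, 72]
  L0: [47, 35, 6, 80, 48, 11, 72]
  L1: h(47,35)=(47*31+35)%997=495 h(6,80)=(6*31+80)%997=266 h(48,11)=(48*31+11)%997=502 h(72,72)=(72*31+72)%997=310 -> [495, 266, 502, 310]
  L2: h(495,266)=(495*31+266)%997=656 h(502,310)=(502*31+310)%997=917 -> [656, 917]
  L3: h(656,917)=(656*31+917)%997=316 -> [316]
  root = 316 != target 120
Candidate B: set leaf[1] = 15 -> leaves = [47, 15, 6, 80, 48, 12, 72]
  L0: [47, 15, 6, 80, 48, 12, 72]
  L1: h(47,15)=(47*31+15)%997=475 h(6,80)=(6*31+80)%997=266 h(48,12)=(48*31+12)%997=503 h(72,72)=(72*31+72)%997=310 -> [475, 266, 503, 310]
  L2: h(475,266)=(475*31+266)%997=36 h(503,310)=(503*31+310)%997=948 -> [36, 948]
  L3: h(36,948)=(36*31+948)%997=70 -> [70]
  root = 70 != target 120
Candidate C: set leaf[2] = 71 -> leaves = [47, 35, 71, 80, 48, 12, 72]
  L0: [47, 35, 71, 80, 48, 12, 72]
  L1: h(47,35)=(47*31+35)%997=495 h(71,80)=(71*31+80)%997=287 h(48,12)=(48*31+12)%997=503 h(72,72)=(72*31+72)%997=310 -> [495, 287, 503, 310]
  L2: h(495,287)=(495*31+287)%997=677 h(503,310)=(503*31+310)%997=948 -> [677, 948]
  L3: h(677,948)=(677*31+948)%997=1 -> [1]
  root = 1 != target 120
Candidate D: set leaf[2] = 40 -> leaves = [47, 35, 40, 80, 48, 12, 72]
  L0: [47, 35, 40, 80, 48, 12, 72]
  L1: h(47,35)=(47*31+35)%997=495 h(40,80)=(40*31+80)%997=323 h(48,12)=(48*31+12)%997=503 h(72,72)=(72*31+72)%997=310 -> [495, 323, 503, 310]
  L2: h(495,323)=(495*31+323)%997=713 h(503,310)=(503*31+310)%997=948 -> [713, 948]
  L3: h(713,948)=(713*31+948)%997=120 -> [120]
  root = 120 == target 120  ** MATCH **
Candidate D produces the target root.

Answer: D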